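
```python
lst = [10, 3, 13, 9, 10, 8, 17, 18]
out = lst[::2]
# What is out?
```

lst has length 8. The slice lst[::2] selects indices [0, 2, 4, 6] (0->10, 2->13, 4->10, 6->17), giving [10, 13, 10, 17].

[10, 13, 10, 17]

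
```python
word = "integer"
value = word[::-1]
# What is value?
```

word has length 7. The slice word[::-1] selects indices [6, 5, 4, 3, 2, 1, 0] (6->'r', 5->'e', 4->'g', 3->'e', 2->'t', 1->'n', 0->'i'), giving 'regetni'.

'regetni'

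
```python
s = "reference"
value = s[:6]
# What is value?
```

s has length 9. The slice s[:6] selects indices [0, 1, 2, 3, 4, 5] (0->'r', 1->'e', 2->'f', 3->'e', 4->'r', 5->'e'), giving 'refere'.

'refere'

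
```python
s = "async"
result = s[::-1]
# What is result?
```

s has length 5. The slice s[::-1] selects indices [4, 3, 2, 1, 0] (4->'c', 3->'n', 2->'y', 1->'s', 0->'a'), giving 'cnysa'.

'cnysa'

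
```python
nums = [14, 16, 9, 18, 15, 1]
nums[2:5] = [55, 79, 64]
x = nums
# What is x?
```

nums starts as [14, 16, 9, 18, 15, 1] (length 6). The slice nums[2:5] covers indices [2, 3, 4] with values [9, 18, 15]. Replacing that slice with [55, 79, 64] (same length) produces [14, 16, 55, 79, 64, 1].

[14, 16, 55, 79, 64, 1]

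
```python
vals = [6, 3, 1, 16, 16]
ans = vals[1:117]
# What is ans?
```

vals has length 5. The slice vals[1:117] selects indices [1, 2, 3, 4] (1->3, 2->1, 3->16, 4->16), giving [3, 1, 16, 16].

[3, 1, 16, 16]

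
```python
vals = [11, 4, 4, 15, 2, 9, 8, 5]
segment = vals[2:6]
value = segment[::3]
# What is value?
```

vals has length 8. The slice vals[2:6] selects indices [2, 3, 4, 5] (2->4, 3->15, 4->2, 5->9), giving [4, 15, 2, 9]. So segment = [4, 15, 2, 9]. segment has length 4. The slice segment[::3] selects indices [0, 3] (0->4, 3->9), giving [4, 9].

[4, 9]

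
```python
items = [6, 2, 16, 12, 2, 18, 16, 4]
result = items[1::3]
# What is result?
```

items has length 8. The slice items[1::3] selects indices [1, 4, 7] (1->2, 4->2, 7->4), giving [2, 2, 4].

[2, 2, 4]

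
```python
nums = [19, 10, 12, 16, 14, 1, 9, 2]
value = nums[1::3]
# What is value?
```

nums has length 8. The slice nums[1::3] selects indices [1, 4, 7] (1->10, 4->14, 7->2), giving [10, 14, 2].

[10, 14, 2]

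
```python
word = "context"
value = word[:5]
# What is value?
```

word has length 7. The slice word[:5] selects indices [0, 1, 2, 3, 4] (0->'c', 1->'o', 2->'n', 3->'t', 4->'e'), giving 'conte'.

'conte'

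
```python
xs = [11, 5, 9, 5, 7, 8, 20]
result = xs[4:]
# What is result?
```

xs has length 7. The slice xs[4:] selects indices [4, 5, 6] (4->7, 5->8, 6->20), giving [7, 8, 20].

[7, 8, 20]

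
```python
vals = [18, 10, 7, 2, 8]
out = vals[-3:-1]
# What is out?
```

vals has length 5. The slice vals[-3:-1] selects indices [2, 3] (2->7, 3->2), giving [7, 2].

[7, 2]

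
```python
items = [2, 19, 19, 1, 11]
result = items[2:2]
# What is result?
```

items has length 5. The slice items[2:2] resolves to an empty index range, so the result is [].

[]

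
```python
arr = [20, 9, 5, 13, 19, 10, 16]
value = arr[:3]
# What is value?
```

arr has length 7. The slice arr[:3] selects indices [0, 1, 2] (0->20, 1->9, 2->5), giving [20, 9, 5].

[20, 9, 5]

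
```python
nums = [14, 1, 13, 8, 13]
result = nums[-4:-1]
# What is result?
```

nums has length 5. The slice nums[-4:-1] selects indices [1, 2, 3] (1->1, 2->13, 3->8), giving [1, 13, 8].

[1, 13, 8]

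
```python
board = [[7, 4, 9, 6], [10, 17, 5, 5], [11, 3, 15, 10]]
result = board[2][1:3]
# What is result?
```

board[2] = [11, 3, 15, 10]. board[2] has length 4. The slice board[2][1:3] selects indices [1, 2] (1->3, 2->15), giving [3, 15].

[3, 15]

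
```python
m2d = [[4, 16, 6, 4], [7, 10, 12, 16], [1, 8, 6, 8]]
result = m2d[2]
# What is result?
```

m2d has 3 rows. Row 2 is [1, 8, 6, 8].

[1, 8, 6, 8]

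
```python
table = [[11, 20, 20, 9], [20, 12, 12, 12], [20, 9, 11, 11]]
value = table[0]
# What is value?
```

table has 3 rows. Row 0 is [11, 20, 20, 9].

[11, 20, 20, 9]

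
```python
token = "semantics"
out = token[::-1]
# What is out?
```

token has length 9. The slice token[::-1] selects indices [8, 7, 6, 5, 4, 3, 2, 1, 0] (8->'s', 7->'c', 6->'i', 5->'t', 4->'n', 3->'a', 2->'m', 1->'e', 0->'s'), giving 'scitnames'.

'scitnames'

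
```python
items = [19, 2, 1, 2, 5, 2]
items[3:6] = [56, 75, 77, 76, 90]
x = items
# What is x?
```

items starts as [19, 2, 1, 2, 5, 2] (length 6). The slice items[3:6] covers indices [3, 4, 5] with values [2, 5, 2]. Replacing that slice with [56, 75, 77, 76, 90] (different length) produces [19, 2, 1, 56, 75, 77, 76, 90].

[19, 2, 1, 56, 75, 77, 76, 90]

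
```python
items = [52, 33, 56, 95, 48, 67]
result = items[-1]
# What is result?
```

items has length 6. Negative index -1 maps to positive index 6 + (-1) = 5. items[5] = 67.

67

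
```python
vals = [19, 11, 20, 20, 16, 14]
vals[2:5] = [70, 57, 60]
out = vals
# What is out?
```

vals starts as [19, 11, 20, 20, 16, 14] (length 6). The slice vals[2:5] covers indices [2, 3, 4] with values [20, 20, 16]. Replacing that slice with [70, 57, 60] (same length) produces [19, 11, 70, 57, 60, 14].

[19, 11, 70, 57, 60, 14]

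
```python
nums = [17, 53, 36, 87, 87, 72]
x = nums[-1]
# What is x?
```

nums has length 6. Negative index -1 maps to positive index 6 + (-1) = 5. nums[5] = 72.

72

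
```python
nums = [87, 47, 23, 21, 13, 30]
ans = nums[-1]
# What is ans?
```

nums has length 6. Negative index -1 maps to positive index 6 + (-1) = 5. nums[5] = 30.

30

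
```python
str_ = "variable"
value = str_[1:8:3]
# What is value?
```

str_ has length 8. The slice str_[1:8:3] selects indices [1, 4, 7] (1->'a', 4->'a', 7->'e'), giving 'aae'.

'aae'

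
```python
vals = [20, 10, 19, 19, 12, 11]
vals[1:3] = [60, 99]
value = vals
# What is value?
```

vals starts as [20, 10, 19, 19, 12, 11] (length 6). The slice vals[1:3] covers indices [1, 2] with values [10, 19]. Replacing that slice with [60, 99] (same length) produces [20, 60, 99, 19, 12, 11].

[20, 60, 99, 19, 12, 11]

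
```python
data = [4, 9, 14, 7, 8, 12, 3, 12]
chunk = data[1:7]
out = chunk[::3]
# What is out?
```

data has length 8. The slice data[1:7] selects indices [1, 2, 3, 4, 5, 6] (1->9, 2->14, 3->7, 4->8, 5->12, 6->3), giving [9, 14, 7, 8, 12, 3]. So chunk = [9, 14, 7, 8, 12, 3]. chunk has length 6. The slice chunk[::3] selects indices [0, 3] (0->9, 3->8), giving [9, 8].

[9, 8]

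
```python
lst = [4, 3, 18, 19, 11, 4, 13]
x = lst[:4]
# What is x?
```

lst has length 7. The slice lst[:4] selects indices [0, 1, 2, 3] (0->4, 1->3, 2->18, 3->19), giving [4, 3, 18, 19].

[4, 3, 18, 19]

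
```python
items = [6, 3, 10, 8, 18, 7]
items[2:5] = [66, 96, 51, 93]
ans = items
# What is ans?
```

items starts as [6, 3, 10, 8, 18, 7] (length 6). The slice items[2:5] covers indices [2, 3, 4] with values [10, 8, 18]. Replacing that slice with [66, 96, 51, 93] (different length) produces [6, 3, 66, 96, 51, 93, 7].

[6, 3, 66, 96, 51, 93, 7]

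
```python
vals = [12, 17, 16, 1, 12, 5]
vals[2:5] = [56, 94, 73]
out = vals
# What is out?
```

vals starts as [12, 17, 16, 1, 12, 5] (length 6). The slice vals[2:5] covers indices [2, 3, 4] with values [16, 1, 12]. Replacing that slice with [56, 94, 73] (same length) produces [12, 17, 56, 94, 73, 5].

[12, 17, 56, 94, 73, 5]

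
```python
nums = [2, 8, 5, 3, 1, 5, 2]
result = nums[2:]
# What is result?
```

nums has length 7. The slice nums[2:] selects indices [2, 3, 4, 5, 6] (2->5, 3->3, 4->1, 5->5, 6->2), giving [5, 3, 1, 5, 2].

[5, 3, 1, 5, 2]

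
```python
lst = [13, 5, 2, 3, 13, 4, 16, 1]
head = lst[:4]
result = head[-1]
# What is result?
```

lst has length 8. The slice lst[:4] selects indices [0, 1, 2, 3] (0->13, 1->5, 2->2, 3->3), giving [13, 5, 2, 3]. So head = [13, 5, 2, 3]. Then head[-1] = 3.

3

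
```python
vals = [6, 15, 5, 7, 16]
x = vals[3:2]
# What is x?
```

vals has length 5. The slice vals[3:2] resolves to an empty index range, so the result is [].

[]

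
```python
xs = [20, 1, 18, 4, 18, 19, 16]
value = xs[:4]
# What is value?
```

xs has length 7. The slice xs[:4] selects indices [0, 1, 2, 3] (0->20, 1->1, 2->18, 3->4), giving [20, 1, 18, 4].

[20, 1, 18, 4]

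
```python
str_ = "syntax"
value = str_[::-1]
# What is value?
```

str_ has length 6. The slice str_[::-1] selects indices [5, 4, 3, 2, 1, 0] (5->'x', 4->'a', 3->'t', 2->'n', 1->'y', 0->'s'), giving 'xatnys'.

'xatnys'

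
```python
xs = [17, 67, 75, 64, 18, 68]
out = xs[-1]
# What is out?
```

xs has length 6. Negative index -1 maps to positive index 6 + (-1) = 5. xs[5] = 68.

68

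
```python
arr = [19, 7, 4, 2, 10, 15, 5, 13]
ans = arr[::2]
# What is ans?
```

arr has length 8. The slice arr[::2] selects indices [0, 2, 4, 6] (0->19, 2->4, 4->10, 6->5), giving [19, 4, 10, 5].

[19, 4, 10, 5]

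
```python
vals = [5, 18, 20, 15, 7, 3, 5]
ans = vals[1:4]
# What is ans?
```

vals has length 7. The slice vals[1:4] selects indices [1, 2, 3] (1->18, 2->20, 3->15), giving [18, 20, 15].

[18, 20, 15]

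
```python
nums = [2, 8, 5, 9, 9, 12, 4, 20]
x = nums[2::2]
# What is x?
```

nums has length 8. The slice nums[2::2] selects indices [2, 4, 6] (2->5, 4->9, 6->4), giving [5, 9, 4].

[5, 9, 4]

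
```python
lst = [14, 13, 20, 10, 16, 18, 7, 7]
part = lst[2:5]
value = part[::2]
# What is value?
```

lst has length 8. The slice lst[2:5] selects indices [2, 3, 4] (2->20, 3->10, 4->16), giving [20, 10, 16]. So part = [20, 10, 16]. part has length 3. The slice part[::2] selects indices [0, 2] (0->20, 2->16), giving [20, 16].

[20, 16]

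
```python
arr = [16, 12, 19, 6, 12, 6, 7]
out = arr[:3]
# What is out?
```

arr has length 7. The slice arr[:3] selects indices [0, 1, 2] (0->16, 1->12, 2->19), giving [16, 12, 19].

[16, 12, 19]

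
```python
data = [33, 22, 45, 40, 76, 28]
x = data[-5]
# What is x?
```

data has length 6. Negative index -5 maps to positive index 6 + (-5) = 1. data[1] = 22.

22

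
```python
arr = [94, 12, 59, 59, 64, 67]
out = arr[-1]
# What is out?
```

arr has length 6. Negative index -1 maps to positive index 6 + (-1) = 5. arr[5] = 67.

67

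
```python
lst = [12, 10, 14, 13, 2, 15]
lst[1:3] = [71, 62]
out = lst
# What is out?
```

lst starts as [12, 10, 14, 13, 2, 15] (length 6). The slice lst[1:3] covers indices [1, 2] with values [10, 14]. Replacing that slice with [71, 62] (same length) produces [12, 71, 62, 13, 2, 15].

[12, 71, 62, 13, 2, 15]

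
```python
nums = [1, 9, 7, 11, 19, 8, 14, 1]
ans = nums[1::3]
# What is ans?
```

nums has length 8. The slice nums[1::3] selects indices [1, 4, 7] (1->9, 4->19, 7->1), giving [9, 19, 1].

[9, 19, 1]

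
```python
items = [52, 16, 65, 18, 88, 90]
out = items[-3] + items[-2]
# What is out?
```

items has length 6. Negative index -3 maps to positive index 6 + (-3) = 3. items[3] = 18.
items has length 6. Negative index -2 maps to positive index 6 + (-2) = 4. items[4] = 88.
Sum: 18 + 88 = 106.

106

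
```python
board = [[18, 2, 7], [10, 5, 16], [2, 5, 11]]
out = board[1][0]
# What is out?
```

board[1] = [10, 5, 16]. Taking column 0 of that row yields 10.

10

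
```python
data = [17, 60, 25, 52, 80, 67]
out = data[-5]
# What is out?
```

data has length 6. Negative index -5 maps to positive index 6 + (-5) = 1. data[1] = 60.

60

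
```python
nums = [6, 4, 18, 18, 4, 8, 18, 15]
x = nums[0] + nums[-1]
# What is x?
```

nums has length 8. nums[0] = 6.
nums has length 8. Negative index -1 maps to positive index 8 + (-1) = 7. nums[7] = 15.
Sum: 6 + 15 = 21.

21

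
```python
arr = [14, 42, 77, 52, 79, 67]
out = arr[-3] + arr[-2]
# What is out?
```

arr has length 6. Negative index -3 maps to positive index 6 + (-3) = 3. arr[3] = 52.
arr has length 6. Negative index -2 maps to positive index 6 + (-2) = 4. arr[4] = 79.
Sum: 52 + 79 = 131.

131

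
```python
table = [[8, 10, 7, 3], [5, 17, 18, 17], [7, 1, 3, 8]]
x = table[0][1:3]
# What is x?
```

table[0] = [8, 10, 7, 3]. table[0] has length 4. The slice table[0][1:3] selects indices [1, 2] (1->10, 2->7), giving [10, 7].

[10, 7]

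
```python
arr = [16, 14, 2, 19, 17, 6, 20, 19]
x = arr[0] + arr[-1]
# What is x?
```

arr has length 8. arr[0] = 16.
arr has length 8. Negative index -1 maps to positive index 8 + (-1) = 7. arr[7] = 19.
Sum: 16 + 19 = 35.

35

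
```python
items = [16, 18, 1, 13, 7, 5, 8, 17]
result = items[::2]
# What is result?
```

items has length 8. The slice items[::2] selects indices [0, 2, 4, 6] (0->16, 2->1, 4->7, 6->8), giving [16, 1, 7, 8].

[16, 1, 7, 8]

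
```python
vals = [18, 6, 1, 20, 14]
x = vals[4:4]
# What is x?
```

vals has length 5. The slice vals[4:4] resolves to an empty index range, so the result is [].

[]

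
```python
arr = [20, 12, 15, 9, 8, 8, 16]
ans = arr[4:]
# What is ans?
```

arr has length 7. The slice arr[4:] selects indices [4, 5, 6] (4->8, 5->8, 6->16), giving [8, 8, 16].

[8, 8, 16]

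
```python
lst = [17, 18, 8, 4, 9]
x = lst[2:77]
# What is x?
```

lst has length 5. The slice lst[2:77] selects indices [2, 3, 4] (2->8, 3->4, 4->9), giving [8, 4, 9].

[8, 4, 9]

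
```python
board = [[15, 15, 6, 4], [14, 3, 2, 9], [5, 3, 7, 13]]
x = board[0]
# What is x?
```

board has 3 rows. Row 0 is [15, 15, 6, 4].

[15, 15, 6, 4]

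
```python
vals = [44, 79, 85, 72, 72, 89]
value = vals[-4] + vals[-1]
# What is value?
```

vals has length 6. Negative index -4 maps to positive index 6 + (-4) = 2. vals[2] = 85.
vals has length 6. Negative index -1 maps to positive index 6 + (-1) = 5. vals[5] = 89.
Sum: 85 + 89 = 174.

174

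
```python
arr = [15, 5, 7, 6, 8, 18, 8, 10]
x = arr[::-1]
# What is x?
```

arr has length 8. The slice arr[::-1] selects indices [7, 6, 5, 4, 3, 2, 1, 0] (7->10, 6->8, 5->18, 4->8, 3->6, 2->7, 1->5, 0->15), giving [10, 8, 18, 8, 6, 7, 5, 15].

[10, 8, 18, 8, 6, 7, 5, 15]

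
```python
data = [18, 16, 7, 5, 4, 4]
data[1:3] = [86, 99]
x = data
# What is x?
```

data starts as [18, 16, 7, 5, 4, 4] (length 6). The slice data[1:3] covers indices [1, 2] with values [16, 7]. Replacing that slice with [86, 99] (same length) produces [18, 86, 99, 5, 4, 4].

[18, 86, 99, 5, 4, 4]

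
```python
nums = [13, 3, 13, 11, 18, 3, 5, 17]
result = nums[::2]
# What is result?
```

nums has length 8. The slice nums[::2] selects indices [0, 2, 4, 6] (0->13, 2->13, 4->18, 6->5), giving [13, 13, 18, 5].

[13, 13, 18, 5]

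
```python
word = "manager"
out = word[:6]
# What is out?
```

word has length 7. The slice word[:6] selects indices [0, 1, 2, 3, 4, 5] (0->'m', 1->'a', 2->'n', 3->'a', 4->'g', 5->'e'), giving 'manage'.

'manage'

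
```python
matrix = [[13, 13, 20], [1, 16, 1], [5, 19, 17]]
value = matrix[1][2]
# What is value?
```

matrix[1] = [1, 16, 1]. Taking column 2 of that row yields 1.

1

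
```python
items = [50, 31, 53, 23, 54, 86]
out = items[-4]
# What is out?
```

items has length 6. Negative index -4 maps to positive index 6 + (-4) = 2. items[2] = 53.

53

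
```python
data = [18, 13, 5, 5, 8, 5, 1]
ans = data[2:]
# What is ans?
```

data has length 7. The slice data[2:] selects indices [2, 3, 4, 5, 6] (2->5, 3->5, 4->8, 5->5, 6->1), giving [5, 5, 8, 5, 1].

[5, 5, 8, 5, 1]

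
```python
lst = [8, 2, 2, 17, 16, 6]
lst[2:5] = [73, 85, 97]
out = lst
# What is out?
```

lst starts as [8, 2, 2, 17, 16, 6] (length 6). The slice lst[2:5] covers indices [2, 3, 4] with values [2, 17, 16]. Replacing that slice with [73, 85, 97] (same length) produces [8, 2, 73, 85, 97, 6].

[8, 2, 73, 85, 97, 6]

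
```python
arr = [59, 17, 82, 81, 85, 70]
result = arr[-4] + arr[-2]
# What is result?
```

arr has length 6. Negative index -4 maps to positive index 6 + (-4) = 2. arr[2] = 82.
arr has length 6. Negative index -2 maps to positive index 6 + (-2) = 4. arr[4] = 85.
Sum: 82 + 85 = 167.

167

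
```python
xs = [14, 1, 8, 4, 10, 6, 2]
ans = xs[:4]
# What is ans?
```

xs has length 7. The slice xs[:4] selects indices [0, 1, 2, 3] (0->14, 1->1, 2->8, 3->4), giving [14, 1, 8, 4].

[14, 1, 8, 4]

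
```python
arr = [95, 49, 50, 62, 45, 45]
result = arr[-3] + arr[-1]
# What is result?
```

arr has length 6. Negative index -3 maps to positive index 6 + (-3) = 3. arr[3] = 62.
arr has length 6. Negative index -1 maps to positive index 6 + (-1) = 5. arr[5] = 45.
Sum: 62 + 45 = 107.

107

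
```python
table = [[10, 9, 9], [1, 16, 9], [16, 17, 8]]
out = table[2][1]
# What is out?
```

table[2] = [16, 17, 8]. Taking column 1 of that row yields 17.

17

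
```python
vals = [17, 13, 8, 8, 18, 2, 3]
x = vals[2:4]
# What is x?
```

vals has length 7. The slice vals[2:4] selects indices [2, 3] (2->8, 3->8), giving [8, 8].

[8, 8]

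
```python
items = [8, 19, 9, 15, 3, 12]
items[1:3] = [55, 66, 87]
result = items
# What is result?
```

items starts as [8, 19, 9, 15, 3, 12] (length 6). The slice items[1:3] covers indices [1, 2] with values [19, 9]. Replacing that slice with [55, 66, 87] (different length) produces [8, 55, 66, 87, 15, 3, 12].

[8, 55, 66, 87, 15, 3, 12]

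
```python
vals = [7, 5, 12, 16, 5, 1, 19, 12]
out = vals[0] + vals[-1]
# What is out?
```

vals has length 8. vals[0] = 7.
vals has length 8. Negative index -1 maps to positive index 8 + (-1) = 7. vals[7] = 12.
Sum: 7 + 12 = 19.

19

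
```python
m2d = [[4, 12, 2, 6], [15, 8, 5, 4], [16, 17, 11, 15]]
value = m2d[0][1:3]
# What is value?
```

m2d[0] = [4, 12, 2, 6]. m2d[0] has length 4. The slice m2d[0][1:3] selects indices [1, 2] (1->12, 2->2), giving [12, 2].

[12, 2]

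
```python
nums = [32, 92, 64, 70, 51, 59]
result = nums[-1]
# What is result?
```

nums has length 6. Negative index -1 maps to positive index 6 + (-1) = 5. nums[5] = 59.

59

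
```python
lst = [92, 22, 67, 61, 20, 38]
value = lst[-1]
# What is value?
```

lst has length 6. Negative index -1 maps to positive index 6 + (-1) = 5. lst[5] = 38.

38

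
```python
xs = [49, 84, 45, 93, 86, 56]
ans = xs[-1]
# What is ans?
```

xs has length 6. Negative index -1 maps to positive index 6 + (-1) = 5. xs[5] = 56.

56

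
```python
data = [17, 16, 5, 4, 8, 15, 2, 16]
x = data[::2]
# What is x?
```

data has length 8. The slice data[::2] selects indices [0, 2, 4, 6] (0->17, 2->5, 4->8, 6->2), giving [17, 5, 8, 2].

[17, 5, 8, 2]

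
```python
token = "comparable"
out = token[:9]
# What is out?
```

token has length 10. The slice token[:9] selects indices [0, 1, 2, 3, 4, 5, 6, 7, 8] (0->'c', 1->'o', 2->'m', 3->'p', 4->'a', 5->'r', 6->'a', 7->'b', 8->'l'), giving 'comparabl'.

'comparabl'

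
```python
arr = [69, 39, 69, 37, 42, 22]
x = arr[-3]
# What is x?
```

arr has length 6. Negative index -3 maps to positive index 6 + (-3) = 3. arr[3] = 37.

37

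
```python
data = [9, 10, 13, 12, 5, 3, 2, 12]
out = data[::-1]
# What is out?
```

data has length 8. The slice data[::-1] selects indices [7, 6, 5, 4, 3, 2, 1, 0] (7->12, 6->2, 5->3, 4->5, 3->12, 2->13, 1->10, 0->9), giving [12, 2, 3, 5, 12, 13, 10, 9].

[12, 2, 3, 5, 12, 13, 10, 9]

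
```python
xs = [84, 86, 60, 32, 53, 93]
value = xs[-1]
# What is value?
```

xs has length 6. Negative index -1 maps to positive index 6 + (-1) = 5. xs[5] = 93.

93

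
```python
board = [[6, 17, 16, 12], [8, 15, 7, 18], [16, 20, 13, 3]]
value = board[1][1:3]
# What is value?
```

board[1] = [8, 15, 7, 18]. board[1] has length 4. The slice board[1][1:3] selects indices [1, 2] (1->15, 2->7), giving [15, 7].

[15, 7]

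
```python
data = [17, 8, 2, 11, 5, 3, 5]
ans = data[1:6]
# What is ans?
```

data has length 7. The slice data[1:6] selects indices [1, 2, 3, 4, 5] (1->8, 2->2, 3->11, 4->5, 5->3), giving [8, 2, 11, 5, 3].

[8, 2, 11, 5, 3]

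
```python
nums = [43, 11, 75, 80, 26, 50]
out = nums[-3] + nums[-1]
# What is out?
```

nums has length 6. Negative index -3 maps to positive index 6 + (-3) = 3. nums[3] = 80.
nums has length 6. Negative index -1 maps to positive index 6 + (-1) = 5. nums[5] = 50.
Sum: 80 + 50 = 130.

130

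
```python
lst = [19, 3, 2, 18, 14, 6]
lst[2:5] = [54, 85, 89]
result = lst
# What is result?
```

lst starts as [19, 3, 2, 18, 14, 6] (length 6). The slice lst[2:5] covers indices [2, 3, 4] with values [2, 18, 14]. Replacing that slice with [54, 85, 89] (same length) produces [19, 3, 54, 85, 89, 6].

[19, 3, 54, 85, 89, 6]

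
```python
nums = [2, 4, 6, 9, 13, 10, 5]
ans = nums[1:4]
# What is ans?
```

nums has length 7. The slice nums[1:4] selects indices [1, 2, 3] (1->4, 2->6, 3->9), giving [4, 6, 9].

[4, 6, 9]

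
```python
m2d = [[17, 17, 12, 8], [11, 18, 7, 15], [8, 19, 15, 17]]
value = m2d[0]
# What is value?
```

m2d has 3 rows. Row 0 is [17, 17, 12, 8].

[17, 17, 12, 8]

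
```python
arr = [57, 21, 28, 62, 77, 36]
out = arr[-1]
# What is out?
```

arr has length 6. Negative index -1 maps to positive index 6 + (-1) = 5. arr[5] = 36.

36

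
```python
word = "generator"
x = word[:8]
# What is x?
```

word has length 9. The slice word[:8] selects indices [0, 1, 2, 3, 4, 5, 6, 7] (0->'g', 1->'e', 2->'n', 3->'e', 4->'r', 5->'a', 6->'t', 7->'o'), giving 'generato'.

'generato'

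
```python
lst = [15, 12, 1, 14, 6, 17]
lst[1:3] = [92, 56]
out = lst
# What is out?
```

lst starts as [15, 12, 1, 14, 6, 17] (length 6). The slice lst[1:3] covers indices [1, 2] with values [12, 1]. Replacing that slice with [92, 56] (same length) produces [15, 92, 56, 14, 6, 17].

[15, 92, 56, 14, 6, 17]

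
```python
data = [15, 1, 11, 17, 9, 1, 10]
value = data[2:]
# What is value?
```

data has length 7. The slice data[2:] selects indices [2, 3, 4, 5, 6] (2->11, 3->17, 4->9, 5->1, 6->10), giving [11, 17, 9, 1, 10].

[11, 17, 9, 1, 10]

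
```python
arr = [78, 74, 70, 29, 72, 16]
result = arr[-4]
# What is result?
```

arr has length 6. Negative index -4 maps to positive index 6 + (-4) = 2. arr[2] = 70.

70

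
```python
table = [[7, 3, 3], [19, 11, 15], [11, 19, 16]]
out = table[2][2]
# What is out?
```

table[2] = [11, 19, 16]. Taking column 2 of that row yields 16.

16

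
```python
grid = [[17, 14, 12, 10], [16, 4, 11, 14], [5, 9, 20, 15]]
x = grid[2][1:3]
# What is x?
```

grid[2] = [5, 9, 20, 15]. grid[2] has length 4. The slice grid[2][1:3] selects indices [1, 2] (1->9, 2->20), giving [9, 20].

[9, 20]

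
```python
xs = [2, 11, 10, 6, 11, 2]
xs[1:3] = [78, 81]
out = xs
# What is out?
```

xs starts as [2, 11, 10, 6, 11, 2] (length 6). The slice xs[1:3] covers indices [1, 2] with values [11, 10]. Replacing that slice with [78, 81] (same length) produces [2, 78, 81, 6, 11, 2].

[2, 78, 81, 6, 11, 2]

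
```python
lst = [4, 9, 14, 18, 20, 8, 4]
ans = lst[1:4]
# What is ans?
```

lst has length 7. The slice lst[1:4] selects indices [1, 2, 3] (1->9, 2->14, 3->18), giving [9, 14, 18].

[9, 14, 18]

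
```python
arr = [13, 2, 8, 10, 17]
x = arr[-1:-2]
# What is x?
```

arr has length 5. The slice arr[-1:-2] resolves to an empty index range, so the result is [].

[]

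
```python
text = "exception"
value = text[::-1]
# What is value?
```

text has length 9. The slice text[::-1] selects indices [8, 7, 6, 5, 4, 3, 2, 1, 0] (8->'n', 7->'o', 6->'i', 5->'t', 4->'p', 3->'e', 2->'c', 1->'x', 0->'e'), giving 'noitpecxe'.

'noitpecxe'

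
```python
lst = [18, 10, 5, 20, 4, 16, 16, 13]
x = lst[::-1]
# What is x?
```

lst has length 8. The slice lst[::-1] selects indices [7, 6, 5, 4, 3, 2, 1, 0] (7->13, 6->16, 5->16, 4->4, 3->20, 2->5, 1->10, 0->18), giving [13, 16, 16, 4, 20, 5, 10, 18].

[13, 16, 16, 4, 20, 5, 10, 18]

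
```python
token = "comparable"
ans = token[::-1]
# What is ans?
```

token has length 10. The slice token[::-1] selects indices [9, 8, 7, 6, 5, 4, 3, 2, 1, 0] (9->'e', 8->'l', 7->'b', 6->'a', 5->'r', 4->'a', 3->'p', 2->'m', 1->'o', 0->'c'), giving 'elbarapmoc'.

'elbarapmoc'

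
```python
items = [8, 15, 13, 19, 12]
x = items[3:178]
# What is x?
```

items has length 5. The slice items[3:178] selects indices [3, 4] (3->19, 4->12), giving [19, 12].

[19, 12]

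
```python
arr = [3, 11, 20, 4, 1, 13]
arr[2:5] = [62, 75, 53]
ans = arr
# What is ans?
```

arr starts as [3, 11, 20, 4, 1, 13] (length 6). The slice arr[2:5] covers indices [2, 3, 4] with values [20, 4, 1]. Replacing that slice with [62, 75, 53] (same length) produces [3, 11, 62, 75, 53, 13].

[3, 11, 62, 75, 53, 13]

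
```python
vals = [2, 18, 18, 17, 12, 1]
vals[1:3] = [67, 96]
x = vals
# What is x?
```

vals starts as [2, 18, 18, 17, 12, 1] (length 6). The slice vals[1:3] covers indices [1, 2] with values [18, 18]. Replacing that slice with [67, 96] (same length) produces [2, 67, 96, 17, 12, 1].

[2, 67, 96, 17, 12, 1]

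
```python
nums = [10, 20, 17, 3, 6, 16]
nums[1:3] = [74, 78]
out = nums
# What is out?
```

nums starts as [10, 20, 17, 3, 6, 16] (length 6). The slice nums[1:3] covers indices [1, 2] with values [20, 17]. Replacing that slice with [74, 78] (same length) produces [10, 74, 78, 3, 6, 16].

[10, 74, 78, 3, 6, 16]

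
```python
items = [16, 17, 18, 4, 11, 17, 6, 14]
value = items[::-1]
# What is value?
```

items has length 8. The slice items[::-1] selects indices [7, 6, 5, 4, 3, 2, 1, 0] (7->14, 6->6, 5->17, 4->11, 3->4, 2->18, 1->17, 0->16), giving [14, 6, 17, 11, 4, 18, 17, 16].

[14, 6, 17, 11, 4, 18, 17, 16]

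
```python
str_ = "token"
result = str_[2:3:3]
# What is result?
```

str_ has length 5. The slice str_[2:3:3] selects indices [2] (2->'k'), giving 'k'.

'k'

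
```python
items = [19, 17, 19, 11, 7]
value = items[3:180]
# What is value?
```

items has length 5. The slice items[3:180] selects indices [3, 4] (3->11, 4->7), giving [11, 7].

[11, 7]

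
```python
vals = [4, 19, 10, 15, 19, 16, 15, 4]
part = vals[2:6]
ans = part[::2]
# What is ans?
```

vals has length 8. The slice vals[2:6] selects indices [2, 3, 4, 5] (2->10, 3->15, 4->19, 5->16), giving [10, 15, 19, 16]. So part = [10, 15, 19, 16]. part has length 4. The slice part[::2] selects indices [0, 2] (0->10, 2->19), giving [10, 19].

[10, 19]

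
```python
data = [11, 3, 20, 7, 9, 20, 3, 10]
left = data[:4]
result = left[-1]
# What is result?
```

data has length 8. The slice data[:4] selects indices [0, 1, 2, 3] (0->11, 1->3, 2->20, 3->7), giving [11, 3, 20, 7]. So left = [11, 3, 20, 7]. Then left[-1] = 7.

7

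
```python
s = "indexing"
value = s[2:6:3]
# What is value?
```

s has length 8. The slice s[2:6:3] selects indices [2, 5] (2->'d', 5->'i'), giving 'di'.

'di'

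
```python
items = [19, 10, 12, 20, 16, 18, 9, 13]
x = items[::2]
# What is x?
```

items has length 8. The slice items[::2] selects indices [0, 2, 4, 6] (0->19, 2->12, 4->16, 6->9), giving [19, 12, 16, 9].

[19, 12, 16, 9]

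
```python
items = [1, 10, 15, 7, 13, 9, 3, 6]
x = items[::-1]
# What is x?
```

items has length 8. The slice items[::-1] selects indices [7, 6, 5, 4, 3, 2, 1, 0] (7->6, 6->3, 5->9, 4->13, 3->7, 2->15, 1->10, 0->1), giving [6, 3, 9, 13, 7, 15, 10, 1].

[6, 3, 9, 13, 7, 15, 10, 1]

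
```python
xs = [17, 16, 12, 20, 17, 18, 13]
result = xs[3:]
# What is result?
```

xs has length 7. The slice xs[3:] selects indices [3, 4, 5, 6] (3->20, 4->17, 5->18, 6->13), giving [20, 17, 18, 13].

[20, 17, 18, 13]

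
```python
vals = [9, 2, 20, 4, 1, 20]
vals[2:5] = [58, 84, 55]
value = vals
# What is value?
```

vals starts as [9, 2, 20, 4, 1, 20] (length 6). The slice vals[2:5] covers indices [2, 3, 4] with values [20, 4, 1]. Replacing that slice with [58, 84, 55] (same length) produces [9, 2, 58, 84, 55, 20].

[9, 2, 58, 84, 55, 20]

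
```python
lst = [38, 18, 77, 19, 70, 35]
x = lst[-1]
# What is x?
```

lst has length 6. Negative index -1 maps to positive index 6 + (-1) = 5. lst[5] = 35.

35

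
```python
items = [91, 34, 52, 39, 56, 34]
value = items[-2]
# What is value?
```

items has length 6. Negative index -2 maps to positive index 6 + (-2) = 4. items[4] = 56.

56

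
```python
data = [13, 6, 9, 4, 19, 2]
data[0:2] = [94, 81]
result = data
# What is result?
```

data starts as [13, 6, 9, 4, 19, 2] (length 6). The slice data[0:2] covers indices [0, 1] with values [13, 6]. Replacing that slice with [94, 81] (same length) produces [94, 81, 9, 4, 19, 2].

[94, 81, 9, 4, 19, 2]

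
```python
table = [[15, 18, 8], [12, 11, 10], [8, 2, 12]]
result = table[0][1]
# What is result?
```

table[0] = [15, 18, 8]. Taking column 1 of that row yields 18.

18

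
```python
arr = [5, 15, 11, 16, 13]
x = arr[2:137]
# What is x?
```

arr has length 5. The slice arr[2:137] selects indices [2, 3, 4] (2->11, 3->16, 4->13), giving [11, 16, 13].

[11, 16, 13]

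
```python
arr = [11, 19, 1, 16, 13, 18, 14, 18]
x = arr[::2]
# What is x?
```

arr has length 8. The slice arr[::2] selects indices [0, 2, 4, 6] (0->11, 2->1, 4->13, 6->14), giving [11, 1, 13, 14].

[11, 1, 13, 14]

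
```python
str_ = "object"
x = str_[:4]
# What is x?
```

str_ has length 6. The slice str_[:4] selects indices [0, 1, 2, 3] (0->'o', 1->'b', 2->'j', 3->'e'), giving 'obje'.

'obje'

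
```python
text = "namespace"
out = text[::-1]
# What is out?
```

text has length 9. The slice text[::-1] selects indices [8, 7, 6, 5, 4, 3, 2, 1, 0] (8->'e', 7->'c', 6->'a', 5->'p', 4->'s', 3->'e', 2->'m', 1->'a', 0->'n'), giving 'ecapseman'.

'ecapseman'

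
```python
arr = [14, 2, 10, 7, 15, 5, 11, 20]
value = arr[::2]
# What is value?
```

arr has length 8. The slice arr[::2] selects indices [0, 2, 4, 6] (0->14, 2->10, 4->15, 6->11), giving [14, 10, 15, 11].

[14, 10, 15, 11]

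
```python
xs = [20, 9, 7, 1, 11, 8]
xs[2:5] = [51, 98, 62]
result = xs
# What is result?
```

xs starts as [20, 9, 7, 1, 11, 8] (length 6). The slice xs[2:5] covers indices [2, 3, 4] with values [7, 1, 11]. Replacing that slice with [51, 98, 62] (same length) produces [20, 9, 51, 98, 62, 8].

[20, 9, 51, 98, 62, 8]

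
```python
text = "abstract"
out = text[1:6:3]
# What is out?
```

text has length 8. The slice text[1:6:3] selects indices [1, 4] (1->'b', 4->'r'), giving 'br'.

'br'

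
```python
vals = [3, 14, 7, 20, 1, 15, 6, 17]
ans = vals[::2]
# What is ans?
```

vals has length 8. The slice vals[::2] selects indices [0, 2, 4, 6] (0->3, 2->7, 4->1, 6->6), giving [3, 7, 1, 6].

[3, 7, 1, 6]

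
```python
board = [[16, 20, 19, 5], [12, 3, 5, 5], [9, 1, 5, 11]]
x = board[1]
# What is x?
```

board has 3 rows. Row 1 is [12, 3, 5, 5].

[12, 3, 5, 5]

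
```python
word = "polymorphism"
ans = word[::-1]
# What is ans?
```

word has length 12. The slice word[::-1] selects indices [11, 10, 9, 8, 7, 6, 5, 4, 3, 2, 1, 0] (11->'m', 10->'s', 9->'i', 8->'h', 7->'p', 6->'r', 5->'o', 4->'m', 3->'y', 2->'l', 1->'o', 0->'p'), giving 'msihpromylop'.

'msihpromylop'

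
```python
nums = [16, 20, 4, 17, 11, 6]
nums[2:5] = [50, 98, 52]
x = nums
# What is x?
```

nums starts as [16, 20, 4, 17, 11, 6] (length 6). The slice nums[2:5] covers indices [2, 3, 4] with values [4, 17, 11]. Replacing that slice with [50, 98, 52] (same length) produces [16, 20, 50, 98, 52, 6].

[16, 20, 50, 98, 52, 6]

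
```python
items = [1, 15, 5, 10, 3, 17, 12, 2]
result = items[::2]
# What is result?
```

items has length 8. The slice items[::2] selects indices [0, 2, 4, 6] (0->1, 2->5, 4->3, 6->12), giving [1, 5, 3, 12].

[1, 5, 3, 12]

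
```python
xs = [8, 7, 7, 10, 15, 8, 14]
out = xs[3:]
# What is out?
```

xs has length 7. The slice xs[3:] selects indices [3, 4, 5, 6] (3->10, 4->15, 5->8, 6->14), giving [10, 15, 8, 14].

[10, 15, 8, 14]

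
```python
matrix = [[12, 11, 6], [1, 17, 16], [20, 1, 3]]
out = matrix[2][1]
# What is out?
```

matrix[2] = [20, 1, 3]. Taking column 1 of that row yields 1.

1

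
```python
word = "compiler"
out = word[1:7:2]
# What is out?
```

word has length 8. The slice word[1:7:2] selects indices [1, 3, 5] (1->'o', 3->'p', 5->'l'), giving 'opl'.

'opl'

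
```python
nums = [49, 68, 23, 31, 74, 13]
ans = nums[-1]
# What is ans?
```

nums has length 6. Negative index -1 maps to positive index 6 + (-1) = 5. nums[5] = 13.

13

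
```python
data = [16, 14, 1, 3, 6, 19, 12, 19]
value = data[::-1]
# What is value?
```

data has length 8. The slice data[::-1] selects indices [7, 6, 5, 4, 3, 2, 1, 0] (7->19, 6->12, 5->19, 4->6, 3->3, 2->1, 1->14, 0->16), giving [19, 12, 19, 6, 3, 1, 14, 16].

[19, 12, 19, 6, 3, 1, 14, 16]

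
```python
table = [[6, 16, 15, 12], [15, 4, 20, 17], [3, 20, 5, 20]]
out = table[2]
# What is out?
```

table has 3 rows. Row 2 is [3, 20, 5, 20].

[3, 20, 5, 20]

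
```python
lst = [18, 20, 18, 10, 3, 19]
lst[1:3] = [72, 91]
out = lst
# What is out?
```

lst starts as [18, 20, 18, 10, 3, 19] (length 6). The slice lst[1:3] covers indices [1, 2] with values [20, 18]. Replacing that slice with [72, 91] (same length) produces [18, 72, 91, 10, 3, 19].

[18, 72, 91, 10, 3, 19]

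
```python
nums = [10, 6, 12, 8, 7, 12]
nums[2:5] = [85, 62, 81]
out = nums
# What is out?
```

nums starts as [10, 6, 12, 8, 7, 12] (length 6). The slice nums[2:5] covers indices [2, 3, 4] with values [12, 8, 7]. Replacing that slice with [85, 62, 81] (same length) produces [10, 6, 85, 62, 81, 12].

[10, 6, 85, 62, 81, 12]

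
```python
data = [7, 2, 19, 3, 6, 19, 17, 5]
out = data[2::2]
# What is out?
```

data has length 8. The slice data[2::2] selects indices [2, 4, 6] (2->19, 4->6, 6->17), giving [19, 6, 17].

[19, 6, 17]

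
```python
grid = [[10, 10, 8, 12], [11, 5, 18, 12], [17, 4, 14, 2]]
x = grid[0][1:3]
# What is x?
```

grid[0] = [10, 10, 8, 12]. grid[0] has length 4. The slice grid[0][1:3] selects indices [1, 2] (1->10, 2->8), giving [10, 8].

[10, 8]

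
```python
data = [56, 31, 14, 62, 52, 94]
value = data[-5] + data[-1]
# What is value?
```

data has length 6. Negative index -5 maps to positive index 6 + (-5) = 1. data[1] = 31.
data has length 6. Negative index -1 maps to positive index 6 + (-1) = 5. data[5] = 94.
Sum: 31 + 94 = 125.

125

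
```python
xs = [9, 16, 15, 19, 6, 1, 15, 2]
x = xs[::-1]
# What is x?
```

xs has length 8. The slice xs[::-1] selects indices [7, 6, 5, 4, 3, 2, 1, 0] (7->2, 6->15, 5->1, 4->6, 3->19, 2->15, 1->16, 0->9), giving [2, 15, 1, 6, 19, 15, 16, 9].

[2, 15, 1, 6, 19, 15, 16, 9]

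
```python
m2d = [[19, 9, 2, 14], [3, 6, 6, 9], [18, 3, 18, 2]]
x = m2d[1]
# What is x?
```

m2d has 3 rows. Row 1 is [3, 6, 6, 9].

[3, 6, 6, 9]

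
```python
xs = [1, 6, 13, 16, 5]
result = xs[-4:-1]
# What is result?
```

xs has length 5. The slice xs[-4:-1] selects indices [1, 2, 3] (1->6, 2->13, 3->16), giving [6, 13, 16].

[6, 13, 16]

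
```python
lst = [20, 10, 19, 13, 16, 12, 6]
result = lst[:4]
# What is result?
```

lst has length 7. The slice lst[:4] selects indices [0, 1, 2, 3] (0->20, 1->10, 2->19, 3->13), giving [20, 10, 19, 13].

[20, 10, 19, 13]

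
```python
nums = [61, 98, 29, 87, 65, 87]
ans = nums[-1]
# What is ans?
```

nums has length 6. Negative index -1 maps to positive index 6 + (-1) = 5. nums[5] = 87.

87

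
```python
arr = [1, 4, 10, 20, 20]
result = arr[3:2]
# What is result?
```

arr has length 5. The slice arr[3:2] resolves to an empty index range, so the result is [].

[]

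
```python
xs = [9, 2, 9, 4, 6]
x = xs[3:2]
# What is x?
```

xs has length 5. The slice xs[3:2] resolves to an empty index range, so the result is [].

[]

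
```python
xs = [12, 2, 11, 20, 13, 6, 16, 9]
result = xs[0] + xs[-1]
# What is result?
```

xs has length 8. xs[0] = 12.
xs has length 8. Negative index -1 maps to positive index 8 + (-1) = 7. xs[7] = 9.
Sum: 12 + 9 = 21.

21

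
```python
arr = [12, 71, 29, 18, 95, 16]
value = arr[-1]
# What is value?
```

arr has length 6. Negative index -1 maps to positive index 6 + (-1) = 5. arr[5] = 16.

16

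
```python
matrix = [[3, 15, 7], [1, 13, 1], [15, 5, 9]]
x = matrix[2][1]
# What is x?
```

matrix[2] = [15, 5, 9]. Taking column 1 of that row yields 5.

5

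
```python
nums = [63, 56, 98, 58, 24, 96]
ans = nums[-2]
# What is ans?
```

nums has length 6. Negative index -2 maps to positive index 6 + (-2) = 4. nums[4] = 24.

24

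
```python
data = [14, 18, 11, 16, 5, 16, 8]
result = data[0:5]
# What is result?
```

data has length 7. The slice data[0:5] selects indices [0, 1, 2, 3, 4] (0->14, 1->18, 2->11, 3->16, 4->5), giving [14, 18, 11, 16, 5].

[14, 18, 11, 16, 5]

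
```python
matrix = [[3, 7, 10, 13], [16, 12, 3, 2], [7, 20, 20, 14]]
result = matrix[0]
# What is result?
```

matrix has 3 rows. Row 0 is [3, 7, 10, 13].

[3, 7, 10, 13]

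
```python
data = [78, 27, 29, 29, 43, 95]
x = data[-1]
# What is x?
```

data has length 6. Negative index -1 maps to positive index 6 + (-1) = 5. data[5] = 95.

95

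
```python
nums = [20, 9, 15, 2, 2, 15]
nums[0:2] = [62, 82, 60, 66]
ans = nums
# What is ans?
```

nums starts as [20, 9, 15, 2, 2, 15] (length 6). The slice nums[0:2] covers indices [0, 1] with values [20, 9]. Replacing that slice with [62, 82, 60, 66] (different length) produces [62, 82, 60, 66, 15, 2, 2, 15].

[62, 82, 60, 66, 15, 2, 2, 15]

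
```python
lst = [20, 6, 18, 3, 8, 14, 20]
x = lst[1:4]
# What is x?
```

lst has length 7. The slice lst[1:4] selects indices [1, 2, 3] (1->6, 2->18, 3->3), giving [6, 18, 3].

[6, 18, 3]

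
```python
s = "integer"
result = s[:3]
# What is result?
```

s has length 7. The slice s[:3] selects indices [0, 1, 2] (0->'i', 1->'n', 2->'t'), giving 'int'.

'int'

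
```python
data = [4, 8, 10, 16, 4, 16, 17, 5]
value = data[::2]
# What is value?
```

data has length 8. The slice data[::2] selects indices [0, 2, 4, 6] (0->4, 2->10, 4->4, 6->17), giving [4, 10, 4, 17].

[4, 10, 4, 17]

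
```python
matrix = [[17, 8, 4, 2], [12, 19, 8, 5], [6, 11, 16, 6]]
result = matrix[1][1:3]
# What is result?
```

matrix[1] = [12, 19, 8, 5]. matrix[1] has length 4. The slice matrix[1][1:3] selects indices [1, 2] (1->19, 2->8), giving [19, 8].

[19, 8]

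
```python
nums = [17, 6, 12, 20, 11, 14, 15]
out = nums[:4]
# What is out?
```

nums has length 7. The slice nums[:4] selects indices [0, 1, 2, 3] (0->17, 1->6, 2->12, 3->20), giving [17, 6, 12, 20].

[17, 6, 12, 20]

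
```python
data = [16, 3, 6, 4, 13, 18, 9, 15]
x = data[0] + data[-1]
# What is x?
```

data has length 8. data[0] = 16.
data has length 8. Negative index -1 maps to positive index 8 + (-1) = 7. data[7] = 15.
Sum: 16 + 15 = 31.

31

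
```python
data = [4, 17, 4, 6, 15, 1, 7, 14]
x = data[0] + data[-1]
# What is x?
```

data has length 8. data[0] = 4.
data has length 8. Negative index -1 maps to positive index 8 + (-1) = 7. data[7] = 14.
Sum: 4 + 14 = 18.

18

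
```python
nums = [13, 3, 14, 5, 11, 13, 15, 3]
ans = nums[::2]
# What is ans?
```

nums has length 8. The slice nums[::2] selects indices [0, 2, 4, 6] (0->13, 2->14, 4->11, 6->15), giving [13, 14, 11, 15].

[13, 14, 11, 15]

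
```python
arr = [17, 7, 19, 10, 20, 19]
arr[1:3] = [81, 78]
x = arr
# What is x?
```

arr starts as [17, 7, 19, 10, 20, 19] (length 6). The slice arr[1:3] covers indices [1, 2] with values [7, 19]. Replacing that slice with [81, 78] (same length) produces [17, 81, 78, 10, 20, 19].

[17, 81, 78, 10, 20, 19]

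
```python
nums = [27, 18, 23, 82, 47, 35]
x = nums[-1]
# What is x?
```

nums has length 6. Negative index -1 maps to positive index 6 + (-1) = 5. nums[5] = 35.

35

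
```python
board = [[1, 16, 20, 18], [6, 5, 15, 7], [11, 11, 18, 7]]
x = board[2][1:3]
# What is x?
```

board[2] = [11, 11, 18, 7]. board[2] has length 4. The slice board[2][1:3] selects indices [1, 2] (1->11, 2->18), giving [11, 18].

[11, 18]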